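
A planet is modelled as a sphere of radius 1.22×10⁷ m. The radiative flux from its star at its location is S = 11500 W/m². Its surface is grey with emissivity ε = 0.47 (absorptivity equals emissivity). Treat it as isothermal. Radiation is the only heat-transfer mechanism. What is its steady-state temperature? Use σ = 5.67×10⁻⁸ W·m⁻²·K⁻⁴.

At equilibrium, absorbed power = emitted power.
Absorbing cross-section = πr² = 4.676×10¹⁴ m²; emitting surface = 4πr² = 1.870×10¹⁵ m² (ratio 4).
εS·A_cross = εσ·A_surf·T⁴  ⇒  T⁴ = S/(4σ)   (ε cancels).
T⁴ = 11500/(4·5.67×10⁻⁸) = 5.071×10¹⁰ K⁴.
T = (5.071×10¹⁰)^(1/4).

T ≈ 475 K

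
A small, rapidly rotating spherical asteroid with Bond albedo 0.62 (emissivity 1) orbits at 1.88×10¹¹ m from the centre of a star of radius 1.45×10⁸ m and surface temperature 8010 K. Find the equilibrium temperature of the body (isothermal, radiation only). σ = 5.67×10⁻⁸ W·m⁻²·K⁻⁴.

T ≈ 124 K

The star's surface emits σT_*⁴; at distance d the flux is S = σT_*⁴(R_*/d)².
S = 5.67×10⁻⁸·(8010)⁴·(1.45×10⁸/1.88×10¹¹)² = 138.8 W/m².
For an isothermal sphere T⁴ = (1−a)S/(4σ) = 2.326×10⁸ K⁴.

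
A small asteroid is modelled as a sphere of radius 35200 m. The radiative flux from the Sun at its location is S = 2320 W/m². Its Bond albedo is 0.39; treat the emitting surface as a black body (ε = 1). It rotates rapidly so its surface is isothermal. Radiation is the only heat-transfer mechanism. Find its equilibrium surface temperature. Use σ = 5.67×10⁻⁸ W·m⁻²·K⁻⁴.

T ≈ 281 K

At equilibrium, absorbed power = emitted power.
Absorbing cross-section = πr² = 3.893×10⁹ m²; emitting surface = 4πr² = 1.557×10¹⁰ m² (ratio 4).
(1−a)S·A_cross = εσ·A_surf·T⁴  ⇒  T⁴ = (1−a)S/(4σ).
T⁴ = 0.610·2320/(4·5.67×10⁻⁸) = 6.240×10⁹ K⁴.
T = (6.240×10⁹)^(1/4).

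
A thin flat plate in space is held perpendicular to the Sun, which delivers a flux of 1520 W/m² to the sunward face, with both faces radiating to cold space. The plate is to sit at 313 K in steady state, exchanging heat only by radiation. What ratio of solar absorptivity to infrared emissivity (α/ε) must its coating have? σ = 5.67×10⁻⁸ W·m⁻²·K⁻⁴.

Balance: αS·A = εσ·2A·T⁴ ⇒ α/ε = 2σT⁴/S.
α/ε = 2·5.67×10⁻⁸·(313)⁴/1520 = 2·5.67×10⁻⁸·9.598×10⁹/1520.

α/ε ≈ 0.716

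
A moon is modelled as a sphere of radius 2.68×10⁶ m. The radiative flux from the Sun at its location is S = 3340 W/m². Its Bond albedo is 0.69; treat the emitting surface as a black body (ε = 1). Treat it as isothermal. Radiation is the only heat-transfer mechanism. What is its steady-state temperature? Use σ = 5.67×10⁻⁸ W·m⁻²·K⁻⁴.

T ≈ 260 K

At equilibrium, absorbed power = emitted power.
Absorbing cross-section = πr² = 2.256×10¹³ m²; emitting surface = 4πr² = 9.026×10¹³ m² (ratio 4).
(1−a)S·A_cross = εσ·A_surf·T⁴  ⇒  T⁴ = (1−a)S/(4σ).
T⁴ = 0.310·3340/(4·5.67×10⁻⁸) = 4.565×10⁹ K⁴.
T = (4.565×10⁹)^(1/4).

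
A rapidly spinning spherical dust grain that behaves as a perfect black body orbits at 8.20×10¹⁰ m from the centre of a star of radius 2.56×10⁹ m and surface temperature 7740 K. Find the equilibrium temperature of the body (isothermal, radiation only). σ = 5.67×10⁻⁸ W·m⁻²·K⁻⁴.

The star's surface emits σT_*⁴; at distance d the flux is S = σT_*⁴(R_*/d)².
S = 5.67×10⁻⁸·(7740)⁴·(2.56×10⁹/8.20×10¹⁰)² = 1.983×10⁵ W/m².
For an isothermal sphere T⁴ = (1−a)S/(4σ) = 8.745×10¹¹ K⁴.

T ≈ 967 K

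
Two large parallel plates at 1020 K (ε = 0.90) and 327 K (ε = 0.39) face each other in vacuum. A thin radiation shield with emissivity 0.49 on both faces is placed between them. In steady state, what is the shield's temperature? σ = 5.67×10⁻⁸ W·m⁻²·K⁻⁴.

T_s ≈ 909 K

In steady state the net flux on the hot side equals that on the cold side.
σ(T₁⁴−T_s⁴)/D₁ = σ(T_s⁴−T₂⁴)/D₂, with D₁ = 1/ε₁+1/ε_s−1 = 2.152, D₂ = 1/ε_s+1/ε₂−1 = 3.605.
Solve for T_s⁴: T_s⁴ = (D₂·T₁⁴ + D₁·T₂⁴)/(D₁+D₂) = 6.821×10¹¹ K⁴.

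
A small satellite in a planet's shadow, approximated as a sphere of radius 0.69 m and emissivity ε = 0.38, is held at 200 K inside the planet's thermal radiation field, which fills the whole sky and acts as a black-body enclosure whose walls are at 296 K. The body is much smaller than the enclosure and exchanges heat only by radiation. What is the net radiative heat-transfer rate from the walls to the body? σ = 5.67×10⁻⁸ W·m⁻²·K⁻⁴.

For a small grey body in a large enclosure: P_net = εσA(T_body⁴ − T_wall⁴).
A = 4πr² = 5.983 m²; T_body⁴ − T_wall⁴ = 1.600×10⁹ − 7.677×10⁹ = -6.077×10⁹ K⁴.
|P_net| = 0.38·5.67×10⁻⁸·5.983·6.077×10⁹.

P_net ≈ 783 W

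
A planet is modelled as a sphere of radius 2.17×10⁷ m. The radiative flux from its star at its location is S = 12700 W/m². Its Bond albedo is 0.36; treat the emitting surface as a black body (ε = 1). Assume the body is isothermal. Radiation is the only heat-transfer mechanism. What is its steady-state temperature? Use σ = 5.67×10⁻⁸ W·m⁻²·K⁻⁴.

At equilibrium, absorbed power = emitted power.
Absorbing cross-section = πr² = 1.479×10¹⁵ m²; emitting surface = 4πr² = 5.917×10¹⁵ m² (ratio 4).
(1−a)S·A_cross = εσ·A_surf·T⁴  ⇒  T⁴ = (1−a)S/(4σ).
T⁴ = 0.640·12700/(4·5.67×10⁻⁸) = 3.584×10¹⁰ K⁴.
T = (3.584×10¹⁰)^(1/4).

T ≈ 435 K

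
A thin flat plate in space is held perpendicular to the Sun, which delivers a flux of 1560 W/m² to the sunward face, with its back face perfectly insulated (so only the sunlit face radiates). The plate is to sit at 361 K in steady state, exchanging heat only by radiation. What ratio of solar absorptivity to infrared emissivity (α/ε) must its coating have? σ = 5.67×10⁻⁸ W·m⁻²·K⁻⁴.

Balance: αS·A = εσ·1A·T⁴ ⇒ α/ε = σT⁴/S.
α/ε = 5.67×10⁻⁸·(361)⁴/1560 = 5.67×10⁻⁸·1.698×10¹⁰/1560.

α/ε ≈ 0.617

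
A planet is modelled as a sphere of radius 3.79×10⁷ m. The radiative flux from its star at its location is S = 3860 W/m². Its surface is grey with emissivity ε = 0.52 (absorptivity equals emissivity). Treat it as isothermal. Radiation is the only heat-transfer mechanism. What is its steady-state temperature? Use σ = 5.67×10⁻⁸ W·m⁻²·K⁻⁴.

At equilibrium, absorbed power = emitted power.
Absorbing cross-section = πr² = 4.513×10¹⁵ m²; emitting surface = 4πr² = 1.805×10¹⁶ m² (ratio 4).
εS·A_cross = εσ·A_surf·T⁴  ⇒  T⁴ = S/(4σ)   (ε cancels).
T⁴ = 3860/(4·5.67×10⁻⁸) = 1.702×10¹⁰ K⁴.
T = (1.702×10¹⁰)^(1/4).

T ≈ 361 K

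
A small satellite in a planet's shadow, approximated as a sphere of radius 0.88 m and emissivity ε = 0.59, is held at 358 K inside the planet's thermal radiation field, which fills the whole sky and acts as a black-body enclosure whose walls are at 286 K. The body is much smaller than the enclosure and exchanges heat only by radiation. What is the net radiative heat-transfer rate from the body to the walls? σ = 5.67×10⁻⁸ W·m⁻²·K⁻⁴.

For a small grey body in a large enclosure: P_net = εσA(T_body⁴ − T_wall⁴).
A = 4πr² = 9.731 m²; T_body⁴ − T_wall⁴ = 1.643×10¹⁰ − 6.691×10⁹ = 9.735×10⁹ K⁴.
|P_net| = 0.59·5.67×10⁻⁸·9.731·9.735×10⁹.

P_net ≈ 3170 W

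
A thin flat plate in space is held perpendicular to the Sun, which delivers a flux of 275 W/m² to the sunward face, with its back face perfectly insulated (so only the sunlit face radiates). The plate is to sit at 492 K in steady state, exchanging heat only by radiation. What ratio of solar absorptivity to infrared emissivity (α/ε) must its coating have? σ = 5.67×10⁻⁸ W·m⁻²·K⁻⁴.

α/ε ≈ 12.1

Balance: αS·A = εσ·1A·T⁴ ⇒ α/ε = σT⁴/S.
α/ε = 5.67×10⁻⁸·(492)⁴/275 = 5.67×10⁻⁸·5.859×10¹⁰/275.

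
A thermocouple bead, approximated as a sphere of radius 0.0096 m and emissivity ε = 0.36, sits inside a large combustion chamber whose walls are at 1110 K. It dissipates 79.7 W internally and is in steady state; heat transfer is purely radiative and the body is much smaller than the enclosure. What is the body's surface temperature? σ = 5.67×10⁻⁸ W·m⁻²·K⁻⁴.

T ≈ 1490 K

For a small grey body in a large enclosure, net radiated power = εσA(T⁴ − T_w⁴).
Steady state: P = εσA(T⁴ − T_w⁴) with A = 4πr² = 0.001158 m².
T⁴ = P/(εσA) + T_w⁴ = 79.7/(0.36·5.67×10⁻⁸·0.001158) + (1110)⁴
    = 3.371×10¹² + 1.518×10¹² = 4.890×10¹² K⁴.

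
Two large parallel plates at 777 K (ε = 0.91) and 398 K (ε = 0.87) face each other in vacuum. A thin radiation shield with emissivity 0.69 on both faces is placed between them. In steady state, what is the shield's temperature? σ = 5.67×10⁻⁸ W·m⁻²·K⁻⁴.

T_s ≈ 667 K

In steady state the net flux on the hot side equals that on the cold side.
σ(T₁⁴−T_s⁴)/D₁ = σ(T_s⁴−T₂⁴)/D₂, with D₁ = 1/ε₁+1/ε_s−1 = 1.548, D₂ = 1/ε_s+1/ε₂−1 = 1.599.
Solve for T_s⁴: T_s⁴ = (D₂·T₁⁴ + D₁·T₂⁴)/(D₁+D₂) = 1.975×10¹¹ K⁴.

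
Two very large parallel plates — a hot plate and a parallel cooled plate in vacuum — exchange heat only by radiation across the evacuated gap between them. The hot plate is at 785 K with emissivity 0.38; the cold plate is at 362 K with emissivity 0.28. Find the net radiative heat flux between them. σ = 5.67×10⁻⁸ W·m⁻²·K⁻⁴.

q ≈ 3950 W/m²

For two infinite grey parallel plates, q = σ(T₁⁴ − T₂⁴)/(1/ε₁ + 1/ε₂ − 1).
T₁⁴ − T₂⁴ = 3.797×10¹¹ − 1.717×10¹⁰ = 3.626×10¹¹ K⁴.
1/ε₁ + 1/ε₂ − 1 = 2.632 + 3.571 − 1 = 5.203.
q = 5.67×10⁻⁸ × 3.626×10¹¹ / 5.203.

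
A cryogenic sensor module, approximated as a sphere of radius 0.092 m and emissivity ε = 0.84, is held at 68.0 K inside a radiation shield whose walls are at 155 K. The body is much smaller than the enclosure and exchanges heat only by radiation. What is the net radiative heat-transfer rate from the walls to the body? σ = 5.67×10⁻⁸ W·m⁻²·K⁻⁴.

P_net ≈ 2.82 W

For a small grey body in a large enclosure: P_net = εσA(T_body⁴ − T_wall⁴).
A = 4πr² = 0.1064 m²; T_body⁴ − T_wall⁴ = 2.138×10⁷ − 5.772×10⁸ = -5.558×10⁸ K⁴.
|P_net| = 0.84·5.67×10⁻⁸·0.1064·5.558×10⁸.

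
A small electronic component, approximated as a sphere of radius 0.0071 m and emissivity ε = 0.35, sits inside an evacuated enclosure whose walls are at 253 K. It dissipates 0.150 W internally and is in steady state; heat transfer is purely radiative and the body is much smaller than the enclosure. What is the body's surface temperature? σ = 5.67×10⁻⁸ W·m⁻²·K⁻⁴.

T ≈ 356 K

For a small grey body in a large enclosure, net radiated power = εσA(T⁴ − T_w⁴).
Steady state: P = εσA(T⁴ − T_w⁴) with A = 4πr² = 6.335×10⁻⁴ m².
T⁴ = P/(εσA) + T_w⁴ = 0.150/(0.35·5.67×10⁻⁸·6.335×10⁻⁴) + (253)⁴
    = 1.193×10¹⁰ + 4.097×10⁹ = 1.603×10¹⁰ K⁴.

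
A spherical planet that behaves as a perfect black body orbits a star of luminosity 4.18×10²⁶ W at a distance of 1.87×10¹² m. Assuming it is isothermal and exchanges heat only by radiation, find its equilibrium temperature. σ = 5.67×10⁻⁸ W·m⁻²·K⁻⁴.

T ≈ 80.5 K

First find the stellar flux at distance d: S = L/(4πd²) = 4.18×10²⁶/(4π·(1.87×10¹²)²) = 9.512 W/m².
For an isothermal sphere, absorbed (1−a)S·πr² = emitted σ·4πr²·T⁴, so T⁴ = (1−a)S/(4σ).
T⁴ = 1.00·9.512/(4·5.67×10⁻⁸) = 4.194×10⁷ K⁴.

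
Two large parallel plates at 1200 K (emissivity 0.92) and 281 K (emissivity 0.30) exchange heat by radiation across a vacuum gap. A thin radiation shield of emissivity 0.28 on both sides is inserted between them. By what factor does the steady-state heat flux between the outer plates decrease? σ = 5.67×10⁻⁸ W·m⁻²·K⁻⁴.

factor ≈ 2.80

Without shield: q₀ = σΔ(T⁴)/(1/ε₁+1/ε₂−1) with denominator 3.420.
With shield the two gaps are in series; the resistances add: (1/ε₁+1/ε_s−1)+(1/ε_s+1/ε₂−1) = 3.658+5.905 = 9.563.
Heat-flux ratio q₀/q = 9.563/3.420.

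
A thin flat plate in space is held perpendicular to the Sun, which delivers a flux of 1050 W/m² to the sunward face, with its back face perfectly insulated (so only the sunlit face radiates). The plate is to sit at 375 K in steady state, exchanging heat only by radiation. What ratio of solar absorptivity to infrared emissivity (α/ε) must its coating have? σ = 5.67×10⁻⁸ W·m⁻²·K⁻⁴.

Balance: αS·A = εσ·1A·T⁴ ⇒ α/ε = σT⁴/S.
α/ε = 5.67×10⁻⁸·(375)⁴/1050 = 5.67×10⁻⁸·1.978×10¹⁰/1050.

α/ε ≈ 1.07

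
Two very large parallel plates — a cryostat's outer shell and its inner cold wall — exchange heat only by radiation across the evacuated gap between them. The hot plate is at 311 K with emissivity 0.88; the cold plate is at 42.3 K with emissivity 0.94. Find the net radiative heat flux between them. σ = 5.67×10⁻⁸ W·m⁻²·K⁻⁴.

q ≈ 442 W/m²

For two infinite grey parallel plates, q = σ(T₁⁴ − T₂⁴)/(1/ε₁ + 1/ε₂ − 1).
T₁⁴ − T₂⁴ = 9.355×10⁹ − 3.202×10⁶ = 9.352×10⁹ K⁴.
1/ε₁ + 1/ε₂ − 1 = 1.136 + 1.064 − 1 = 1.200.
q = 5.67×10⁻⁸ × 9.352×10⁹ / 1.200.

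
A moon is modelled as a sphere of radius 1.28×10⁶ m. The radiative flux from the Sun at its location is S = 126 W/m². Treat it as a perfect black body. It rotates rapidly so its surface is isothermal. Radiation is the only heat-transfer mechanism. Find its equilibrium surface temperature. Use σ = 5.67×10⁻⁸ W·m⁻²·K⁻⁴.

At equilibrium, absorbed power = emitted power.
Absorbing cross-section = πr² = 5.147×10¹² m²; emitting surface = 4πr² = 2.059×10¹³ m² (ratio 4).
S·A_cross = εσ·A_surf·T⁴  ⇒  T⁴ = S/(4σ).
T⁴ = 1.00·126/(4·5.67×10⁻⁸) = 5.556×10⁸ K⁴.
T = (5.556×10⁸)^(1/4).

T ≈ 154 K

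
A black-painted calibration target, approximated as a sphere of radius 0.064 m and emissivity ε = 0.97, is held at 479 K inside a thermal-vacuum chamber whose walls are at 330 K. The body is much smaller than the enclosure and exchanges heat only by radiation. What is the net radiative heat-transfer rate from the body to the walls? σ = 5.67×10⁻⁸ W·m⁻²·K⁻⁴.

P_net ≈ 115 W

For a small grey body in a large enclosure: P_net = εσA(T_body⁴ − T_wall⁴).
A = 4πr² = 0.05147 m²; T_body⁴ − T_wall⁴ = 5.264×10¹⁰ − 1.186×10¹⁰ = 4.078×10¹⁰ K⁴.
|P_net| = 0.97·5.67×10⁻⁸·0.05147·4.078×10¹⁰.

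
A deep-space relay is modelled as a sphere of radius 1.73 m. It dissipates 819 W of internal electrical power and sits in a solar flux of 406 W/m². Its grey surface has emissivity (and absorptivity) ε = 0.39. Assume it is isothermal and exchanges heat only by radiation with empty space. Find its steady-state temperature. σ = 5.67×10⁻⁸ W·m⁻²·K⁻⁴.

At steady state, absorbed solar power + internal power = radiated power.
Absorbed: α·S·A_cross = 0.39·406·9.402 = 1489 W (cross-section πr²).
Total input = 1489 + 819 = 2308 W.
Radiated: εσ·A_surf·T⁴ with A_surf = 4πr² = 37.61 m².
T⁴ = 2308/(0.39·5.67×10⁻⁸·37.61) = 2.775×10⁹ K⁴.

T ≈ 230 K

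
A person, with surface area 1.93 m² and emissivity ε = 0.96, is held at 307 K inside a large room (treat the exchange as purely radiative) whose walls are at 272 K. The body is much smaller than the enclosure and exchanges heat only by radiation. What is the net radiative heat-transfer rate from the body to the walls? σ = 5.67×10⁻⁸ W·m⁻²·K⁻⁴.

For a small grey body in a large enclosure: P_net = εσA(T_body⁴ − T_wall⁴).
A = 1.93 m²; T_body⁴ − T_wall⁴ = 8.883×10⁹ − 5.474×10⁹ = 3.409×10⁹ K⁴.
|P_net| = 0.96·5.67×10⁻⁸·1.930·3.409×10⁹.

P_net ≈ 358 W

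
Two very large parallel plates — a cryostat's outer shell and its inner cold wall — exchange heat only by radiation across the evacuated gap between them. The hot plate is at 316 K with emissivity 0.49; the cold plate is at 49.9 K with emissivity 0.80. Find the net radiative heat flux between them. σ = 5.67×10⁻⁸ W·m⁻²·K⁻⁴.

q ≈ 247 W/m²

For two infinite grey parallel plates, q = σ(T₁⁴ − T₂⁴)/(1/ε₁ + 1/ε₂ − 1).
T₁⁴ − T₂⁴ = 9.971×10⁹ − 6.200×10⁶ = 9.965×10⁹ K⁴.
1/ε₁ + 1/ε₂ − 1 = 2.041 + 1.250 − 1 = 2.291.
q = 5.67×10⁻⁸ × 9.965×10⁹ / 2.291.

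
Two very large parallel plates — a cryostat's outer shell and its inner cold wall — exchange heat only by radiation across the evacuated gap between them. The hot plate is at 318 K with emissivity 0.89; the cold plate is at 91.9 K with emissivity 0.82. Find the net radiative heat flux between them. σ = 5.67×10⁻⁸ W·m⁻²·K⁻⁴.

For two infinite grey parallel plates, q = σ(T₁⁴ − T₂⁴)/(1/ε₁ + 1/ε₂ − 1).
T₁⁴ − T₂⁴ = 1.023×10¹⁰ − 7.133×10⁷ = 1.015×10¹⁰ K⁴.
1/ε₁ + 1/ε₂ − 1 = 1.124 + 1.220 − 1 = 1.343.
q = 5.67×10⁻⁸ × 1.015×10¹⁰ / 1.343.

q ≈ 429 W/m²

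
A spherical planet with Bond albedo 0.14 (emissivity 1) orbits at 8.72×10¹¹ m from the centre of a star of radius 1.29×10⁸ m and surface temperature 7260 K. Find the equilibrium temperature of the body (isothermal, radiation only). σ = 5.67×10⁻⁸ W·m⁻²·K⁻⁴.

T ≈ 60.1 K

The star's surface emits σT_*⁴; at distance d the flux is S = σT_*⁴(R_*/d)².
S = 5.67×10⁻⁸·(7260)⁴·(1.29×10⁸/8.72×10¹¹)² = 3.447 W/m².
For an isothermal sphere T⁴ = (1−a)S/(4σ) = 1.307×10⁷ K⁴.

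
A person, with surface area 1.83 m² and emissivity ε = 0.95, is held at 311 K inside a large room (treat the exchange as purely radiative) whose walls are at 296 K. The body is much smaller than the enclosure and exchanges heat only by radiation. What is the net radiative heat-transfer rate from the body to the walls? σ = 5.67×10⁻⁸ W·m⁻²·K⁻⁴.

For a small grey body in a large enclosure: P_net = εσA(T_body⁴ − T_wall⁴).
A = 1.83 m²; T_body⁴ − T_wall⁴ = 9.355×10⁹ − 7.677×10⁹ = 1.678×10⁹ K⁴.
|P_net| = 0.95·5.67×10⁻⁸·1.830·1.678×10⁹.

P_net ≈ 165 W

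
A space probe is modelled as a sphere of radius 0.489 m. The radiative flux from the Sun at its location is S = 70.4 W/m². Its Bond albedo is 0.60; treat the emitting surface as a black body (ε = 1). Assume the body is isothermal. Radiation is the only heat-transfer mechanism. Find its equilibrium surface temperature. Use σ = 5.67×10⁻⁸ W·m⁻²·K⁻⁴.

T ≈ 106 K

At equilibrium, absorbed power = emitted power.
Absorbing cross-section = πr² = 0.7512 m²; emitting surface = 4πr² = 3.005 m² (ratio 4).
(1−a)S·A_cross = εσ·A_surf·T⁴  ⇒  T⁴ = (1−a)S/(4σ).
T⁴ = 0.400·70.4/(4·5.67×10⁻⁸) = 1.242×10⁸ K⁴.
T = (1.242×10⁸)^(1/4).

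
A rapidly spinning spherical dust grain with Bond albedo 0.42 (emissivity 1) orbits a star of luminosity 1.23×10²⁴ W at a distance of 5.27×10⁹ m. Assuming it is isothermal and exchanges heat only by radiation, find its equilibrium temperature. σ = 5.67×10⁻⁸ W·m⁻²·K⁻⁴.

First find the stellar flux at distance d: S = L/(4πd²) = 1.23×10²⁴/(4π·(5.27×10⁹)²) = 3524 W/m².
For an isothermal sphere, absorbed (1−a)S·πr² = emitted σ·4πr²·T⁴, so T⁴ = (1−a)S/(4σ).
T⁴ = 0.580·3524/(4·5.67×10⁻⁸) = 9.013×10⁹ K⁴.

T ≈ 308 K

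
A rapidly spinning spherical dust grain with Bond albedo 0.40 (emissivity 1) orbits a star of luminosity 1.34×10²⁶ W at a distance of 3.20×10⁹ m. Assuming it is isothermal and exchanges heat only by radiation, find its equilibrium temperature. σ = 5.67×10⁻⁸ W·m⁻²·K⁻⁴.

T ≈ 1290 K

First find the stellar flux at distance d: S = L/(4πd²) = 1.34×10²⁶/(4π·(3.20×10⁹)²) = 1.041×10⁶ W/m².
For an isothermal sphere, absorbed (1−a)S·πr² = emitted σ·4πr²·T⁴, so T⁴ = (1−a)S/(4σ).
T⁴ = 0.600·1.041×10⁶/(4·5.67×10⁻⁸) = 2.755×10¹² K⁴.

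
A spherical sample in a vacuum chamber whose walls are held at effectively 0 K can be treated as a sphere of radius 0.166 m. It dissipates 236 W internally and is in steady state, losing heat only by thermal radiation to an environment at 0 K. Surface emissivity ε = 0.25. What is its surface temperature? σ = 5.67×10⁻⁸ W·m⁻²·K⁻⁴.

Steady state: internal power = radiated power, P = εσA T⁴.
Radiating area A = 4πr² = 0.3463 m².
T⁴ = P/(εσA) = 236/(0.25·5.67×10⁻⁸·0.3463) = 4.808×10¹⁰ K⁴.
T = (4.808×10¹⁰)^(1/4).

T ≈ 468 K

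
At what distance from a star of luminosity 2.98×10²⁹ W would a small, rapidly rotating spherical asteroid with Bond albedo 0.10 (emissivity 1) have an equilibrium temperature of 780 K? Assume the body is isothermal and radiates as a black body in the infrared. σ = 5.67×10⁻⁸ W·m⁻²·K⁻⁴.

For an isothermal black-emitting sphere, (1−a)S·πr² = σ·4πr²·T⁴ ⇒ S = 4σT⁴/(1−a).
S = 4·5.67×10⁻⁸·(780)⁴/0.900 = 93280 W/m².
Flux falls as S = L/(4πd²), so d = √(L/(4πS)) = √(2.98×10²⁹/(4π·93280)).

d ≈ 5.04×10¹¹ m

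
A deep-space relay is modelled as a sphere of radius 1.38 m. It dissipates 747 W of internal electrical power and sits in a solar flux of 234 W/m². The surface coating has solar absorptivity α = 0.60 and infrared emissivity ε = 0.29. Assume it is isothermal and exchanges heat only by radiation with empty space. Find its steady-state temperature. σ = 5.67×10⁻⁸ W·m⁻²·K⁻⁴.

T ≈ 252 K

At steady state, absorbed solar power + internal power = radiated power.
Absorbed: α·S·A_cross = 0.60·234·5.983 = 840.0 W (cross-section πr²).
Total input = 840.0 + 747 = 1587 W.
Radiated: εσ·A_surf·T⁴ with A_surf = 4πr² = 23.93 m².
T⁴ = 1587/(0.29·5.67×10⁻⁸·23.93) = 4.033×10⁹ K⁴.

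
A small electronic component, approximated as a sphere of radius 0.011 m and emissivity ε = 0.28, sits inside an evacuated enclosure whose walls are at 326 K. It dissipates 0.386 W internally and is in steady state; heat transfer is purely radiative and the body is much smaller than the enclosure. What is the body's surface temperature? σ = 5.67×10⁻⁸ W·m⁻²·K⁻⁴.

T ≈ 406 K

For a small grey body in a large enclosure, net radiated power = εσA(T⁴ − T_w⁴).
Steady state: P = εσA(T⁴ − T_w⁴) with A = 4πr² = 0.001521 m².
T⁴ = P/(εσA) + T_w⁴ = 0.386/(0.28·5.67×10⁻⁸·0.001521) + (326)⁴
    = 1.599×10¹⁰ + 1.129×10¹⁰ = 2.728×10¹⁰ K⁴.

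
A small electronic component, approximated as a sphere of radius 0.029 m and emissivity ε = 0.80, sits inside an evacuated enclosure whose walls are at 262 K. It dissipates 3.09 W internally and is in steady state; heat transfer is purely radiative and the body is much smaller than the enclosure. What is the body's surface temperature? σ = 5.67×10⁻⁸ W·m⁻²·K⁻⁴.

For a small grey body in a large enclosure, net radiated power = εσA(T⁴ − T_w⁴).
Steady state: P = εσA(T⁴ − T_w⁴) with A = 4πr² = 0.01057 m².
T⁴ = P/(εσA) + T_w⁴ = 3.09/(0.80·5.67×10⁻⁸·0.01057) + (262)⁴
    = 6.446×10⁹ + 4.712×10⁹ = 1.116×10¹⁰ K⁴.

T ≈ 325 K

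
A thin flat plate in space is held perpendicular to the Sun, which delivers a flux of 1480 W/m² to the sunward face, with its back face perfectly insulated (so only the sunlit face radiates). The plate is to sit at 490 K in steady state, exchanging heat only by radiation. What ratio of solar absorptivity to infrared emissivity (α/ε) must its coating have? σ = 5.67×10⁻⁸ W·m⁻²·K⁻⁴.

α/ε ≈ 2.21

Balance: αS·A = εσ·1A·T⁴ ⇒ α/ε = σT⁴/S.
α/ε = 5.67×10⁻⁸·(490)⁴/1480 = 5.67×10⁻⁸·5.765×10¹⁰/1480.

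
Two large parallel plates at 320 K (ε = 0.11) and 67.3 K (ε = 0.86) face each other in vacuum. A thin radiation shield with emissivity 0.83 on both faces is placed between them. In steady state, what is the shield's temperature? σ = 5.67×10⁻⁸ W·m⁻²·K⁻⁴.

T_s ≈ 192 K

In steady state the net flux on the hot side equals that on the cold side.
σ(T₁⁴−T_s⁴)/D₁ = σ(T_s⁴−T₂⁴)/D₂, with D₁ = 1/ε₁+1/ε_s−1 = 9.296, D₂ = 1/ε_s+1/ε₂−1 = 1.368.
Solve for T_s⁴: T_s⁴ = (D₂·T₁⁴ + D₁·T₂⁴)/(D₁+D₂) = 1.363×10⁹ K⁴.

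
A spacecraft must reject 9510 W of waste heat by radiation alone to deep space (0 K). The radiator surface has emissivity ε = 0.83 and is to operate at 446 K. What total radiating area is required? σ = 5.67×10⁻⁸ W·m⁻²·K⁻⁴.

A ≈ 5.11 m²

P = εσA T⁴ ⇒ A = P/(εσT⁴).
T⁴ = 3.957×10¹⁰ K⁴.
A = 9510/(0.83 × 5.67×10⁻⁸ × 3.957×10¹⁰).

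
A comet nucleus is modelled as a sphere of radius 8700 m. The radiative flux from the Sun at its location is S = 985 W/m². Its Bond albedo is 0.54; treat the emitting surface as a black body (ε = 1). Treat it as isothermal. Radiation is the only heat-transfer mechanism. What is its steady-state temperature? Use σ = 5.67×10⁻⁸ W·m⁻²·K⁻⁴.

At equilibrium, absorbed power = emitted power.
Absorbing cross-section = πr² = 2.378×10⁸ m²; emitting surface = 4πr² = 9.511×10⁸ m² (ratio 4).
(1−a)S·A_cross = εσ·A_surf·T⁴  ⇒  T⁴ = (1−a)S/(4σ).
T⁴ = 0.460·985/(4·5.67×10⁻⁸) = 1.998×10⁹ K⁴.
T = (1.998×10⁹)^(1/4).

T ≈ 211 K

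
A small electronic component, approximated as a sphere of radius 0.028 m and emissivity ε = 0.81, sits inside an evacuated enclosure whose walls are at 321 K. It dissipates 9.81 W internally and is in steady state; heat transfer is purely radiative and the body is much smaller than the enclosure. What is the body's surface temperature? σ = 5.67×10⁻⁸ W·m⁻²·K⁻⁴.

For a small grey body in a large enclosure, net radiated power = εσA(T⁴ − T_w⁴).
Steady state: P = εσA(T⁴ − T_w⁴) with A = 4πr² = 0.009852 m².
T⁴ = P/(εσA) + T_w⁴ = 9.81/(0.81·5.67×10⁻⁸·0.009852) + (321)⁴
    = 2.168×10¹⁰ + 1.062×10¹⁰ = 3.230×10¹⁰ K⁴.

T ≈ 424 K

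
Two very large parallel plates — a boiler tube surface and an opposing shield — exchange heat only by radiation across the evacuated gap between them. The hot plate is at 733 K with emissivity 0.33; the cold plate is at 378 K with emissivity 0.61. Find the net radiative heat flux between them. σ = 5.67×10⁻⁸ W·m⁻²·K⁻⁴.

q ≈ 4140 W/m²

For two infinite grey parallel plates, q = σ(T₁⁴ − T₂⁴)/(1/ε₁ + 1/ε₂ − 1).
T₁⁴ − T₂⁴ = 2.887×10¹¹ − 2.042×10¹⁰ = 2.683×10¹¹ K⁴.
1/ε₁ + 1/ε₂ − 1 = 3.030 + 1.639 − 1 = 3.670.
q = 5.67×10⁻⁸ × 2.683×10¹¹ / 3.670.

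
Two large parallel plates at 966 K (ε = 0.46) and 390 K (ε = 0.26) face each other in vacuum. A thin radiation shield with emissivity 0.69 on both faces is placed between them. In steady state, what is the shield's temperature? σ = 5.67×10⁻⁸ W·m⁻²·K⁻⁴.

In steady state the net flux on the hot side equals that on the cold side.
σ(T₁⁴−T_s⁴)/D₁ = σ(T_s⁴−T₂⁴)/D₂, with D₁ = 1/ε₁+1/ε_s−1 = 2.623, D₂ = 1/ε_s+1/ε₂−1 = 4.295.
Solve for T_s⁴: T_s⁴ = (D₂·T₁⁴ + D₁·T₂⁴)/(D₁+D₂) = 5.494×10¹¹ K⁴.

T_s ≈ 861 K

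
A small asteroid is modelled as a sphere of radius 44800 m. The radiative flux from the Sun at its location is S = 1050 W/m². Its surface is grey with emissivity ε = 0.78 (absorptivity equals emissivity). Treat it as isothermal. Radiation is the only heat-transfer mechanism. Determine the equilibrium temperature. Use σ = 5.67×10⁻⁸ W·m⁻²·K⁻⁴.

T ≈ 261 K

At equilibrium, absorbed power = emitted power.
Absorbing cross-section = πr² = 6.305×10⁹ m²; emitting surface = 4πr² = 2.522×10¹⁰ m² (ratio 4).
εS·A_cross = εσ·A_surf·T⁴  ⇒  T⁴ = S/(4σ)   (ε cancels).
T⁴ = 1050/(4·5.67×10⁻⁸) = 4.630×10⁹ K⁴.
T = (4.630×10⁹)^(1/4).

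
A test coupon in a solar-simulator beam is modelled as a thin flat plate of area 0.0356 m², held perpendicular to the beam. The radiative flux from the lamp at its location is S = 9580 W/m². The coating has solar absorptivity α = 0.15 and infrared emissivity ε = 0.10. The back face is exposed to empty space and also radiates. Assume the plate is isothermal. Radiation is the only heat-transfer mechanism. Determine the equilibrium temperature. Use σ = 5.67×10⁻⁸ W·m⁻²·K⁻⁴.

At equilibrium, absorbed power = emitted power.
Absorbing cross-section = A = 0.03560 m²; emitting surface = 2A = 0.07120 m² (ratio 2).
αS·A_cross = εσ·A_surf·T⁴  ⇒  T⁴ = αS/(ε·2σ).
T⁴ = 0.150·9580/(0.10·2·5.67×10⁻⁸) = 1.267×10¹¹ K⁴.
T = (1.267×10¹¹)^(1/4).

T ≈ 597 K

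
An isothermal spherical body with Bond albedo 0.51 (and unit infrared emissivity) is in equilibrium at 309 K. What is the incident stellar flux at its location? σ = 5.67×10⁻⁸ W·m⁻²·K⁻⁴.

S ≈ 4220 W/m²

(1−a)S·πr² = σ·4πr²·T⁴ ⇒ S = 4σT⁴/(1−a).
S = 4·5.67×10⁻⁸·9.117×10⁹/0.490.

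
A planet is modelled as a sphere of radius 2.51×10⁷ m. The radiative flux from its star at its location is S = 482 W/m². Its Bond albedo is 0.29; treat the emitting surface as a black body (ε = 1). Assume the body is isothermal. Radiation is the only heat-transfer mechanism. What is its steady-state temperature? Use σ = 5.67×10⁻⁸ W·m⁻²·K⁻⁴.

T ≈ 197 K

At equilibrium, absorbed power = emitted power.
Absorbing cross-section = πr² = 1.979×10¹⁵ m²; emitting surface = 4πr² = 7.917×10¹⁵ m² (ratio 4).
(1−a)S·A_cross = εσ·A_surf·T⁴  ⇒  T⁴ = (1−a)S/(4σ).
T⁴ = 0.710·482/(4·5.67×10⁻⁸) = 1.509×10⁹ K⁴.
T = (1.509×10⁹)^(1/4).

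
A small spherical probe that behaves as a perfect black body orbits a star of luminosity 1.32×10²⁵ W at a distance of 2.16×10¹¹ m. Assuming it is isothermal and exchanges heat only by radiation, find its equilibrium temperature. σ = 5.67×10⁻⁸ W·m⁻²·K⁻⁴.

First find the stellar flux at distance d: S = L/(4πd²) = 1.32×10²⁵/(4π·(2.16×10¹¹)²) = 22.51 W/m².
For an isothermal sphere, absorbed (1−a)S·πr² = emitted σ·4πr²·T⁴, so T⁴ = (1−a)S/(4σ).
T⁴ = 1.00·22.51/(4·5.67×10⁻⁸) = 9.927×10⁷ K⁴.

T ≈ 99.8 K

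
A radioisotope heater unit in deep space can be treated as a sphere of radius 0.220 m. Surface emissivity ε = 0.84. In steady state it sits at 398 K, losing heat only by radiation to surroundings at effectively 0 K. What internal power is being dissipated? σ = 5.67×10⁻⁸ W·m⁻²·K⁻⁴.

P ≈ 727 W

Steady state: P = εσA T⁴.
A = 4πr² = 0.6082 m²; T⁴ = (398)⁴ = 2.509×10¹⁰ K⁴.
P = 0.84 × 5.67×10⁻⁸ × 0.6082 × 2.509×10¹⁰.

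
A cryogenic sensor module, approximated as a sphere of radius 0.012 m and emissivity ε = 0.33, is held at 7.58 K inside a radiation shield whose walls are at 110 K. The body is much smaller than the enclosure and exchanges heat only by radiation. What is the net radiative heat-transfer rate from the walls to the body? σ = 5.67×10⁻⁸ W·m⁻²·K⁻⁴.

For a small grey body in a large enclosure: P_net = εσA(T_body⁴ − T_wall⁴).
A = 4πr² = 0.001810 m²; T_body⁴ − T_wall⁴ = 3301 − 1.464×10⁸ = -1.464×10⁸ K⁴.
|P_net| = 0.33·5.67×10⁻⁸·0.001810·1.464×10⁸.

P_net ≈ 0.00496 W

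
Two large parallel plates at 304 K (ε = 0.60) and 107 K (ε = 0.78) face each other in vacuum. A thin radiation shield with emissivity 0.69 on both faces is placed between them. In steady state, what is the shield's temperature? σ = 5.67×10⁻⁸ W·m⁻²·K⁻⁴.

T_s ≈ 250 K

In steady state the net flux on the hot side equals that on the cold side.
σ(T₁⁴−T_s⁴)/D₁ = σ(T_s⁴−T₂⁴)/D₂, with D₁ = 1/ε₁+1/ε_s−1 = 2.116, D₂ = 1/ε_s+1/ε₂−1 = 1.731.
Solve for T_s⁴: T_s⁴ = (D₂·T₁⁴ + D₁·T₂⁴)/(D₁+D₂) = 3.916×10⁹ K⁴.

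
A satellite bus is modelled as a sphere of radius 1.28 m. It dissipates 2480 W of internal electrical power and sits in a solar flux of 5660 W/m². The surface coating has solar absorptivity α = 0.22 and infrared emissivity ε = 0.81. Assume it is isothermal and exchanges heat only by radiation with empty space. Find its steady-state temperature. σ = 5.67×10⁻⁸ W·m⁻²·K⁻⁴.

T ≈ 311 K

At steady state, absorbed solar power + internal power = radiated power.
Absorbed: α·S·A_cross = 0.22·5660·5.147 = 6409 W (cross-section πr²).
Total input = 6409 + 2480 = 8889 W.
Radiated: εσ·A_surf·T⁴ with A_surf = 4πr² = 20.59 m².
T⁴ = 8889/(0.81·5.67×10⁻⁸·20.59) = 9.401×10⁹ K⁴.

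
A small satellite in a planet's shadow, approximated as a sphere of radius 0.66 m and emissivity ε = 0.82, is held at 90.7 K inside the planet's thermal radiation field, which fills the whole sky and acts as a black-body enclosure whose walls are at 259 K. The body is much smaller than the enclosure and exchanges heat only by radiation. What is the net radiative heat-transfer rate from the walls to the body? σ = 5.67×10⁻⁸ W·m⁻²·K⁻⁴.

P_net ≈ 1130 W

For a small grey body in a large enclosure: P_net = εσA(T_body⁴ − T_wall⁴).
A = 4πr² = 5.474 m²; T_body⁴ − T_wall⁴ = 6.768×10⁷ − 4.500×10⁹ = -4.432×10⁹ K⁴.
|P_net| = 0.82·5.67×10⁻⁸·5.474·4.432×10⁹.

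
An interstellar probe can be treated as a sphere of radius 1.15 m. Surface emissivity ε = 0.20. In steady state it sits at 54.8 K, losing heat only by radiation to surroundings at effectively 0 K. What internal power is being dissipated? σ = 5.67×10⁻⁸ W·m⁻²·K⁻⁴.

P ≈ 1.70 W

Steady state: P = εσA T⁴.
A = 4πr² = 16.62 m²; T⁴ = (54.8)⁴ = 9.018×10⁶ K⁴.
P = 0.20 × 5.67×10⁻⁸ × 16.62 × 9.018×10⁶.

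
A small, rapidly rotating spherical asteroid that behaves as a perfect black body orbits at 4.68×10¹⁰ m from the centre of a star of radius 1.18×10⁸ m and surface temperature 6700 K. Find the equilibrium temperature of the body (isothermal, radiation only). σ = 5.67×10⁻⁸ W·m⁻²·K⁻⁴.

The star's surface emits σT_*⁴; at distance d the flux is S = σT_*⁴(R_*/d)².
S = 5.67×10⁻⁸·(6700)⁴·(1.18×10⁸/4.68×10¹⁰)² = 726.4 W/m².
For an isothermal sphere T⁴ = (1−a)S/(4σ) = 3.203×10⁹ K⁴.

T ≈ 238 K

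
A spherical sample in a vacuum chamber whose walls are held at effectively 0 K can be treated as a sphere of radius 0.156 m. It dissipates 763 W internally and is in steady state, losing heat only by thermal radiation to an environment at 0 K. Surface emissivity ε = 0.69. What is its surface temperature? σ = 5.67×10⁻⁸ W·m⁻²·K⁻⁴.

Steady state: internal power = radiated power, P = εσA T⁴.
Radiating area A = 4πr² = 0.3058 m².
T⁴ = P/(εσA) = 763/(0.69·5.67×10⁻⁸·0.3058) = 6.377×10¹⁰ K⁴.
T = (6.377×10¹⁰)^(1/4).

T ≈ 503 K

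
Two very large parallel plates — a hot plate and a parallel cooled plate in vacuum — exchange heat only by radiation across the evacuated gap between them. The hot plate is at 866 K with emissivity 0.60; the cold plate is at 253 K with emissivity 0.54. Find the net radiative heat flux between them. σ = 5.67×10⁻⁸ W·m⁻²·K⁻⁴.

For two infinite grey parallel plates, q = σ(T₁⁴ − T₂⁴)/(1/ε₁ + 1/ε₂ − 1).
T₁⁴ − T₂⁴ = 5.624×10¹¹ − 4.097×10⁹ = 5.583×10¹¹ K⁴.
1/ε₁ + 1/ε₂ − 1 = 1.667 + 1.852 − 1 = 2.519.
q = 5.67×10⁻⁸ × 5.583×10¹¹ / 2.519.

q ≈ 12600 W/m²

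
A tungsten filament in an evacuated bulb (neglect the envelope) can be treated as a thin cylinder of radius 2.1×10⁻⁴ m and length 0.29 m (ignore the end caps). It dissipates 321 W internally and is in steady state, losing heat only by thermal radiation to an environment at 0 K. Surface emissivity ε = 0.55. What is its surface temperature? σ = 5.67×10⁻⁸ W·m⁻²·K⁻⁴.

Steady state: internal power = radiated power, P = εσA T⁴.
Radiating area A = 2πrL = 3.826×10⁻⁴ m².
T⁴ = P/(εσA) = 321/(0.55·5.67×10⁻⁸·3.826×10⁻⁴) = 2.690×10¹³ K⁴.
T = (2.690×10¹³)^(1/4).

T ≈ 2280 K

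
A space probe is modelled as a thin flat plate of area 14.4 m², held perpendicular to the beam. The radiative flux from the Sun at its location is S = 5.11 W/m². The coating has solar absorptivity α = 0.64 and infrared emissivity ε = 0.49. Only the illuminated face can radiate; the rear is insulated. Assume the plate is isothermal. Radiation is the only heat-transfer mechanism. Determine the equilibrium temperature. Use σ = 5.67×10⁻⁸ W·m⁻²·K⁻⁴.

At equilibrium, absorbed power = emitted power.
Absorbing cross-section = A = 14.40 m²; emitting surface = A = 14.40 m² (ratio 1).
αS·A_cross = εσ·A_surf·T⁴  ⇒  T⁴ = αS/(ε·1σ).
T⁴ = 0.640·5.11/(0.49·1·5.67×10⁻⁸) = 1.177×10⁸ K⁴.
T = (1.177×10⁸)^(1/4).

T ≈ 104 K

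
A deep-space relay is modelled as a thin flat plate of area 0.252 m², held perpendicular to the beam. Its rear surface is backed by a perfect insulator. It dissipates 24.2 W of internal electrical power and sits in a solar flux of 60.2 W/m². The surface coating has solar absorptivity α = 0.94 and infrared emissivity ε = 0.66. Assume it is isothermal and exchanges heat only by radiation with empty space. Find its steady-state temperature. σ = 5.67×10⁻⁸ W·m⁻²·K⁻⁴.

T ≈ 253 K

At steady state, absorbed solar power + internal power = radiated power.
Absorbed: α·S·A_cross = 0.94·60.2·0.2520 = 14.26 W (cross-section A).
Total input = 14.26 + 24.2 = 38.46 W.
Radiated: εσ·A_surf·T⁴ with A_surf = A = 0.2520 m².
T⁴ = 38.46/(0.66·5.67×10⁻⁸·0.2520) = 4.078×10⁹ K⁴.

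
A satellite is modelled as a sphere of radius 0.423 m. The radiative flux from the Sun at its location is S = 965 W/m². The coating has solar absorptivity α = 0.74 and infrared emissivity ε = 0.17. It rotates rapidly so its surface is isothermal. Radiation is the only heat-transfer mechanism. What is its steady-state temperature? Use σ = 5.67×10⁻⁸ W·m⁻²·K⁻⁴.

At equilibrium, absorbed power = emitted power.
Absorbing cross-section = πr² = 0.5621 m²; emitting surface = 4πr² = 2.248 m² (ratio 4).
αS·A_cross = εσ·A_surf·T⁴  ⇒  T⁴ = αS/(ε·4σ).
T⁴ = 0.740·965/(0.17·4·5.67×10⁻⁸) = 1.852×10¹⁰ K⁴.
T = (1.852×10¹⁰)^(1/4).

T ≈ 369 K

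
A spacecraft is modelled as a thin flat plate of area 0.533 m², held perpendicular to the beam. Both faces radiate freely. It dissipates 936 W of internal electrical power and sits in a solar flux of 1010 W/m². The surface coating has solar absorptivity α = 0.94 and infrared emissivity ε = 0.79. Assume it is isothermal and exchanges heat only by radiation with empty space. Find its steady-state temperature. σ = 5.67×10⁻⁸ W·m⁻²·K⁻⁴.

T ≈ 417 K

At steady state, absorbed solar power + internal power = radiated power.
Absorbed: α·S·A_cross = 0.94·1010·0.5330 = 506.0 W (cross-section A).
Total input = 506.0 + 936 = 1442 W.
Radiated: εσ·A_surf·T⁴ with A_surf = 2A = 1.066 m².
T⁴ = 1442/(0.79·5.67×10⁻⁸·1.066) = 3.020×10¹⁰ K⁴.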